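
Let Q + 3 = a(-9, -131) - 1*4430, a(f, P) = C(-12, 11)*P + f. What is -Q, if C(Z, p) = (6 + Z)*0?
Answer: 4442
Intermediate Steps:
C(Z, p) = 0
a(f, P) = f (a(f, P) = 0*P + f = 0 + f = f)
Q = -4442 (Q = -3 + (-9 - 1*4430) = -3 + (-9 - 4430) = -3 - 4439 = -4442)
-Q = -1*(-4442) = 4442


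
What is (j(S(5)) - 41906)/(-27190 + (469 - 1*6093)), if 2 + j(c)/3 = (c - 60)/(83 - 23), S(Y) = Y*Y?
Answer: 55885/43752 ≈ 1.2773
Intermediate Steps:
S(Y) = Y**2
j(c) = -9 + c/20 (j(c) = -6 + 3*((c - 60)/(83 - 23)) = -6 + 3*((-60 + c)/60) = -6 + 3*((-60 + c)*(1/60)) = -6 + 3*(-1 + c/60) = -6 + (-3 + c/20) = -9 + c/20)
(j(S(5)) - 41906)/(-27190 + (469 - 1*6093)) = ((-9 + (1/20)*5**2) - 41906)/(-27190 + (469 - 1*6093)) = ((-9 + (1/20)*25) - 41906)/(-27190 + (469 - 6093)) = ((-9 + 5/4) - 41906)/(-27190 - 5624) = (-31/4 - 41906)/(-32814) = -167655/4*(-1/32814) = 55885/43752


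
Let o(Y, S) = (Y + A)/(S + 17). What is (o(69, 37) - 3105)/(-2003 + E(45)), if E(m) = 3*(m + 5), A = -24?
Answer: 18625/11118 ≈ 1.6752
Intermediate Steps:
o(Y, S) = (-24 + Y)/(17 + S) (o(Y, S) = (Y - 24)/(S + 17) = (-24 + Y)/(17 + S))
E(m) = 15 + 3*m (E(m) = 3*(5 + m) = 15 + 3*m)
(o(69, 37) - 3105)/(-2003 + E(45)) = ((-24 + 69)/(17 + 37) - 3105)/(-2003 + (15 + 3*45)) = (45/54 - 3105)/(-2003 + (15 + 135)) = ((1/54)*45 - 3105)/(-2003 + 150) = (⅚ - 3105)/(-1853) = -18625/6*(-1/1853) = 18625/11118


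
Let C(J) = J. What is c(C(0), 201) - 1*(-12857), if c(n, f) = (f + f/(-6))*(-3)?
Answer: 24709/2 ≈ 12355.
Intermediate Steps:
c(n, f) = -5*f/2 (c(n, f) = (f + f*(-⅙))*(-3) = (f - f/6)*(-3) = (5*f/6)*(-3) = -5*f/2)
c(C(0), 201) - 1*(-12857) = -5/2*201 - 1*(-12857) = -1005/2 + 12857 = 24709/2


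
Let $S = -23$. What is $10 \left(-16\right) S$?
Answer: $3680$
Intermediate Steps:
$10 \left(-16\right) S = 10 \left(-16\right) \left(-23\right) = \left(-160\right) \left(-23\right) = 3680$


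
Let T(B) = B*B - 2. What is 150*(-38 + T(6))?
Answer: -600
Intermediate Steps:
T(B) = -2 + B**2 (T(B) = B**2 - 2 = -2 + B**2)
150*(-38 + T(6)) = 150*(-38 + (-2 + 6**2)) = 150*(-38 + (-2 + 36)) = 150*(-38 + 34) = 150*(-4) = -600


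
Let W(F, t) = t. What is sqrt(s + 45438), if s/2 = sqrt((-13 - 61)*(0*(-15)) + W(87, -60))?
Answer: sqrt(45438 + 4*I*sqrt(15)) ≈ 213.16 + 0.0363*I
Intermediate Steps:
s = 4*I*sqrt(15) (s = 2*sqrt((-13 - 61)*(0*(-15)) - 60) = 2*sqrt(-74*0 - 60) = 2*sqrt(0 - 60) = 2*sqrt(-60) = 2*(2*I*sqrt(15)) = 4*I*sqrt(15) ≈ 15.492*I)
sqrt(s + 45438) = sqrt(4*I*sqrt(15) + 45438) = sqrt(45438 + 4*I*sqrt(15))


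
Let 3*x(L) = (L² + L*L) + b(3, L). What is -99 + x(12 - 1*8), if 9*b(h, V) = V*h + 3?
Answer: -790/9 ≈ -87.778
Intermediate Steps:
b(h, V) = ⅓ + V*h/9 (b(h, V) = (V*h + 3)/9 = (3 + V*h)/9 = ⅓ + V*h/9)
x(L) = ⅑ + L/9 + 2*L²/3 (x(L) = ((L² + L*L) + (⅓ + (⅑)*L*3))/3 = ((L² + L²) + (⅓ + L/3))/3 = (2*L² + (⅓ + L/3))/3 = (⅓ + 2*L² + L/3)/3 = ⅑ + L/9 + 2*L²/3)
-99 + x(12 - 1*8) = -99 + (⅑ + (12 - 1*8)/9 + 2*(12 - 1*8)²/3) = -99 + (⅑ + (12 - 8)/9 + 2*(12 - 8)²/3) = -99 + (⅑ + (⅑)*4 + (⅔)*4²) = -99 + (⅑ + 4/9 + (⅔)*16) = -99 + (⅑ + 4/9 + 32/3) = -99 + 101/9 = -790/9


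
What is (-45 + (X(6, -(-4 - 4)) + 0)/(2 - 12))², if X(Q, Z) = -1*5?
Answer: 7921/4 ≈ 1980.3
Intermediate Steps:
X(Q, Z) = -5
(-45 + (X(6, -(-4 - 4)) + 0)/(2 - 12))² = (-45 + (-5 + 0)/(2 - 12))² = (-45 - 5/(-10))² = (-45 - 5*(-⅒))² = (-45 + ½)² = (-89/2)² = 7921/4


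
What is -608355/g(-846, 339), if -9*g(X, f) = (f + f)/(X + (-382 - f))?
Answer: -2859876855/226 ≈ -1.2654e+7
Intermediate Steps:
g(X, f) = -2*f/(9*(-382 + X - f)) (g(X, f) = -(f + f)/(9*(X + (-382 - f))) = -2*f/(9*(-382 + X - f)))
-608355/g(-846, 339) = -608355/((2/9)*339/(382 + 339 - 1*(-846))) = -608355/((2/9)*339/(382 + 339 + 846)) = -608355/((2/9)*339/1567) = -608355/((2/9)*339*(1/1567)) = -608355/226/4701 = -608355*4701/226 = -2859876855/226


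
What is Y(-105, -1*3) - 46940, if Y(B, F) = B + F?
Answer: -47048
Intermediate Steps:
Y(-105, -1*3) - 46940 = (-105 - 1*3) - 46940 = (-105 - 3) - 46940 = -108 - 46940 = -47048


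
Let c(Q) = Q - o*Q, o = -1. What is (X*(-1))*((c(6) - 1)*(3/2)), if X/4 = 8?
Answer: -528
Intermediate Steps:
X = 32 (X = 4*8 = 32)
c(Q) = 2*Q (c(Q) = Q - (-1)*Q = Q + Q = 2*Q)
(X*(-1))*((c(6) - 1)*(3/2)) = (32*(-1))*((2*6 - 1)*(3/2)) = -32*(12 - 1)*3*(½) = -352*3/2 = -32*33/2 = -528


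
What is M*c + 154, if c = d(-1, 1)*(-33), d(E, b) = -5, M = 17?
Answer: 2959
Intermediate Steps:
c = 165 (c = -5*(-33) = 165)
M*c + 154 = 17*165 + 154 = 2805 + 154 = 2959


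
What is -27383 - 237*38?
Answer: -36389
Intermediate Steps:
-27383 - 237*38 = -27383 - 9006 = -36389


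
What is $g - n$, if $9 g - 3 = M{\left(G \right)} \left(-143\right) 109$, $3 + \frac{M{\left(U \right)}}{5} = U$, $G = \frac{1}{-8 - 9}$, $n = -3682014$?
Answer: $\frac{567400813}{153} \approx 3.7085 \cdot 10^{6}$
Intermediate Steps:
$G = - \frac{1}{17}$ ($G = \frac{1}{-17} = - \frac{1}{17} \approx -0.058824$)
$M{\left(U \right)} = -15 + 5 U$
$g = \frac{4052671}{153}$ ($g = \frac{1}{3} + \frac{\left(-15 + 5 \left(- \frac{1}{17}\right)\right) \left(-143\right) 109}{9} = \frac{1}{3} + \frac{\left(-15 - \frac{5}{17}\right) \left(-143\right) 109}{9} = \frac{1}{3} + \frac{\left(- \frac{260}{17}\right) \left(-143\right) 109}{9} = \frac{1}{3} + \frac{\frac{37180}{17} \cdot 109}{9} = \frac{1}{3} + \frac{1}{9} \cdot \frac{4052620}{17} = \frac{1}{3} + \frac{4052620}{153} = \frac{4052671}{153} \approx 26488.0$)
$g - n = \frac{4052671}{153} - -3682014 = \frac{4052671}{153} + 3682014 = \frac{567400813}{153}$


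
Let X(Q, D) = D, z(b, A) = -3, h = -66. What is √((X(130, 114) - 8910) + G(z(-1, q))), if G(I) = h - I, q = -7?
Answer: I*√8859 ≈ 94.122*I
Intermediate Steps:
G(I) = -66 - I
√((X(130, 114) - 8910) + G(z(-1, q))) = √((114 - 8910) + (-66 - 1*(-3))) = √(-8796 + (-66 + 3)) = √(-8796 - 63) = √(-8859) = I*√8859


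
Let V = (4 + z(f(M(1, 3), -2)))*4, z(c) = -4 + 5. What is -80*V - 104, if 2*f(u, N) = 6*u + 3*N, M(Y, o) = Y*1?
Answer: -1704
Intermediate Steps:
M(Y, o) = Y
f(u, N) = 3*u + 3*N/2 (f(u, N) = (6*u + 3*N)/2 = (3*N + 6*u)/2 = 3*u + 3*N/2)
z(c) = 1
V = 20 (V = (4 + 1)*4 = 5*4 = 20)
-80*V - 104 = -80*20 - 104 = -1600 - 104 = -1704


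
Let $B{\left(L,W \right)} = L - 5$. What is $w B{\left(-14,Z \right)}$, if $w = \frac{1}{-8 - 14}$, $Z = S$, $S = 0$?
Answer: $\frac{19}{22} \approx 0.86364$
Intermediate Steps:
$Z = 0$
$B{\left(L,W \right)} = -5 + L$
$w = - \frac{1}{22}$ ($w = \frac{1}{-22} = - \frac{1}{22} \approx -0.045455$)
$w B{\left(-14,Z \right)} = - \frac{-5 - 14}{22} = \left(- \frac{1}{22}\right) \left(-19\right) = \frac{19}{22}$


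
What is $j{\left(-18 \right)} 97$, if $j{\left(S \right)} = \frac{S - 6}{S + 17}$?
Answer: $2328$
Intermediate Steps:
$j{\left(S \right)} = \frac{-6 + S}{17 + S}$
$j{\left(-18 \right)} 97 = \frac{-6 - 18}{17 - 18} \cdot 97 = \frac{1}{-1} \left(-24\right) 97 = \left(-1\right) \left(-24\right) 97 = 24 \cdot 97 = 2328$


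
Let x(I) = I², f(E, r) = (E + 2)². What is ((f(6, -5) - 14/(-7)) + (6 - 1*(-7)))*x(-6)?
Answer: 2844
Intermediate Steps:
f(E, r) = (2 + E)²
((f(6, -5) - 14/(-7)) + (6 - 1*(-7)))*x(-6) = (((2 + 6)² - 14/(-7)) + (6 - 1*(-7)))*(-6)² = ((8² - 14*(-1)/7) + (6 + 7))*36 = ((64 - 1*(-2)) + 13)*36 = ((64 + 2) + 13)*36 = (66 + 13)*36 = 79*36 = 2844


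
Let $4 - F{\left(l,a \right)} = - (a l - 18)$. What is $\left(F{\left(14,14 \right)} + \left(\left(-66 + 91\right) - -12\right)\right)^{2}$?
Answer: $47961$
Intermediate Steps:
$F{\left(l,a \right)} = -14 + a l$ ($F{\left(l,a \right)} = 4 - - (a l - 18) = 4 - - (-18 + a l) = 4 - \left(18 - a l\right) = 4 + \left(-18 + a l\right) = -14 + a l$)
$\left(F{\left(14,14 \right)} + \left(\left(-66 + 91\right) - -12\right)\right)^{2} = \left(\left(-14 + 14 \cdot 14\right) + \left(\left(-66 + 91\right) - -12\right)\right)^{2} = \left(\left(-14 + 196\right) + \left(25 + 12\right)\right)^{2} = \left(182 + 37\right)^{2} = 219^{2} = 47961$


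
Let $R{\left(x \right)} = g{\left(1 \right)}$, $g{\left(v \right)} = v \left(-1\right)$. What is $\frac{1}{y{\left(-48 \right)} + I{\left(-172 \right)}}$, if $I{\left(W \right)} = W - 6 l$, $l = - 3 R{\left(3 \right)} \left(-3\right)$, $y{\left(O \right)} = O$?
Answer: $- \frac{1}{166} \approx -0.0060241$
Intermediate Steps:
$g{\left(v \right)} = - v$
$R{\left(x \right)} = -1$ ($R{\left(x \right)} = \left(-1\right) 1 = -1$)
$l = -9$ ($l = \left(-3\right) \left(-1\right) \left(-3\right) = 3 \left(-3\right) = -9$)
$I{\left(W \right)} = 54 + W$ ($I{\left(W \right)} = W - -54 = W + 54 = 54 + W$)
$\frac{1}{y{\left(-48 \right)} + I{\left(-172 \right)}} = \frac{1}{-48 + \left(54 - 172\right)} = \frac{1}{-48 - 118} = \frac{1}{-166} = - \frac{1}{166}$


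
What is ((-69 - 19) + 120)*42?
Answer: 1344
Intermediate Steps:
((-69 - 19) + 120)*42 = (-88 + 120)*42 = 32*42 = 1344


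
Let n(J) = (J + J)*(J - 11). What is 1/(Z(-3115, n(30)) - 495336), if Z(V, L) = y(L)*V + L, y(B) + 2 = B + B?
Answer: -1/7590166 ≈ -1.3175e-7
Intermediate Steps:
y(B) = -2 + 2*B (y(B) = -2 + (B + B) = -2 + 2*B)
n(J) = 2*J*(-11 + J) (n(J) = (2*J)*(-11 + J) = 2*J*(-11 + J))
Z(V, L) = L + V*(-2 + 2*L) (Z(V, L) = (-2 + 2*L)*V + L = V*(-2 + 2*L) + L = L + V*(-2 + 2*L))
1/(Z(-3115, n(30)) - 495336) = 1/((2*30*(-11 + 30) + 2*(-3115)*(-1 + 2*30*(-11 + 30))) - 495336) = 1/((2*30*19 + 2*(-3115)*(-1 + 2*30*19)) - 495336) = 1/((1140 + 2*(-3115)*(-1 + 1140)) - 495336) = 1/((1140 + 2*(-3115)*1139) - 495336) = 1/((1140 - 7095970) - 495336) = 1/(-7094830 - 495336) = 1/(-7590166) = -1/7590166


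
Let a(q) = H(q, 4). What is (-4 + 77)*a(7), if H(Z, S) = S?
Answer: 292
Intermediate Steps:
a(q) = 4
(-4 + 77)*a(7) = (-4 + 77)*4 = 73*4 = 292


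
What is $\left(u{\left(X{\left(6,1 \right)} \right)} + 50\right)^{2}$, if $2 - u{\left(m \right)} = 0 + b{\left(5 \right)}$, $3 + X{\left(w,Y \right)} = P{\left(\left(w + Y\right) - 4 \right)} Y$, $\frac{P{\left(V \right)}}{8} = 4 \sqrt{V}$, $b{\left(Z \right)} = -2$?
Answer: $2916$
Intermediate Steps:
$P{\left(V \right)} = 32 \sqrt{V}$ ($P{\left(V \right)} = 8 \cdot 4 \sqrt{V} = 32 \sqrt{V}$)
$X{\left(w,Y \right)} = -3 + 32 Y \sqrt{-4 + Y + w}$ ($X{\left(w,Y \right)} = -3 + 32 \sqrt{\left(w + Y\right) - 4} Y = -3 + 32 \sqrt{\left(Y + w\right) - 4} Y = -3 + 32 \sqrt{-4 + Y + w} Y = -3 + 32 Y \sqrt{-4 + Y + w}$)
$u{\left(m \right)} = 4$ ($u{\left(m \right)} = 2 - \left(0 - 2\right) = 2 - -2 = 2 + 2 = 4$)
$\left(u{\left(X{\left(6,1 \right)} \right)} + 50\right)^{2} = \left(4 + 50\right)^{2} = 54^{2} = 2916$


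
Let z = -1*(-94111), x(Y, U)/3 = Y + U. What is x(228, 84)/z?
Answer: 936/94111 ≈ 0.0099457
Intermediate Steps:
x(Y, U) = 3*U + 3*Y (x(Y, U) = 3*(Y + U) = 3*(U + Y) = 3*U + 3*Y)
z = 94111
x(228, 84)/z = (3*84 + 3*228)/94111 = (252 + 684)*(1/94111) = 936*(1/94111) = 936/94111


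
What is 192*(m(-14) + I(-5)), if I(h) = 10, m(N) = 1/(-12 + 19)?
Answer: 13632/7 ≈ 1947.4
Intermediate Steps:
m(N) = 1/7
192*(m(-14) + I(-5)) = 192*(1/7 + 10) = 192*(71/7) = 13632/7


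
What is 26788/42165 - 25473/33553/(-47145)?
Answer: 80715881053/127045649601 ≈ 0.63533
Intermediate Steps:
26788/42165 - 25473/33553/(-47145) = 26788*(1/42165) - 25473*1/33553*(-1/47145) = 26788/42165 - 25473/33553*(-1/47145) = 26788/42165 + 1213/75326485 = 80715881053/127045649601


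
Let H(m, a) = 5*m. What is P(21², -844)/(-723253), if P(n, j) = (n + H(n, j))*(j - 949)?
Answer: 4744278/723253 ≈ 6.5596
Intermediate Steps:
P(n, j) = 6*n*(-949 + j) (P(n, j) = (n + 5*n)*(j - 949) = (6*n)*(-949 + j) = 6*n*(-949 + j))
P(21², -844)/(-723253) = (6*21²*(-949 - 844))/(-723253) = (6*441*(-1793))*(-1/723253) = -4744278*(-1/723253) = 4744278/723253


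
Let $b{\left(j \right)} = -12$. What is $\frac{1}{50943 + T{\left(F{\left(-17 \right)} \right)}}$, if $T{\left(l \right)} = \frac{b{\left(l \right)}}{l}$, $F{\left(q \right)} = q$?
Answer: $\frac{17}{866043} \approx 1.963 \cdot 10^{-5}$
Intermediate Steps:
$T{\left(l \right)} = - \frac{12}{l}$
$\frac{1}{50943 + T{\left(F{\left(-17 \right)} \right)}} = \frac{1}{50943 - \frac{12}{-17}} = \frac{1}{50943 - - \frac{12}{17}} = \frac{1}{50943 + \frac{12}{17}} = \frac{1}{\frac{866043}{17}} = \frac{17}{866043}$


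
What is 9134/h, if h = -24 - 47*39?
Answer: -9134/1857 ≈ -4.9187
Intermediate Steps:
h = -1857 (h = -24 - 1833 = -1857)
9134/h = 9134/(-1857) = 9134*(-1/1857) = -9134/1857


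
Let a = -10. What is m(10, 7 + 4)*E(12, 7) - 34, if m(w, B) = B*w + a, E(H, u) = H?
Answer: 1166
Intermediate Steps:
m(w, B) = -10 + B*w (m(w, B) = B*w - 10 = -10 + B*w)
m(10, 7 + 4)*E(12, 7) - 34 = (-10 + (7 + 4)*10)*12 - 34 = (-10 + 11*10)*12 - 34 = (-10 + 110)*12 - 34 = 100*12 - 34 = 1200 - 34 = 1166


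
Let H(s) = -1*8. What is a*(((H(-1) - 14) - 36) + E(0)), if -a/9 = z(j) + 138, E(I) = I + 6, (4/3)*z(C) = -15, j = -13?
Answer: 59319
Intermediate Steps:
H(s) = -8
z(C) = -45/4 (z(C) = (3/4)*(-15) = -45/4)
E(I) = 6 + I
a = -4563/4 (a = -9*(-45/4 + 138) = -9*507/4 = -4563/4 ≈ -1140.8)
a*(((H(-1) - 14) - 36) + E(0)) = -4563*(((-8 - 14) - 36) + (6 + 0))/4 = -4563*((-22 - 36) + 6)/4 = -4563*(-58 + 6)/4 = -4563/4*(-52) = 59319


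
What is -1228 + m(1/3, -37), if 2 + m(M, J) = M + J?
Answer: -3800/3 ≈ -1266.7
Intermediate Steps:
m(M, J) = -2 + J + M (m(M, J) = -2 + (M + J) = -2 + (J + M) = -2 + J + M)
-1228 + m(1/3, -37) = -1228 + (-2 - 37 + 1/3) = -1228 + (-2 - 37 + ⅓) = -1228 - 116/3 = -3800/3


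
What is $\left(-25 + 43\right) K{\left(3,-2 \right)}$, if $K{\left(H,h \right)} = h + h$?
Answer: $-72$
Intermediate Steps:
$K{\left(H,h \right)} = 2 h$
$\left(-25 + 43\right) K{\left(3,-2 \right)} = \left(-25 + 43\right) 2 \left(-2\right) = 18 \left(-4\right) = -72$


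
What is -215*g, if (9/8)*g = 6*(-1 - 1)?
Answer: 6880/3 ≈ 2293.3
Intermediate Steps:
g = -32/3 (g = 8*(6*(-1 - 1))/9 = 8*(6*(-2))/9 = (8/9)*(-12) = -32/3 ≈ -10.667)
-215*g = -215*(-32/3) = 6880/3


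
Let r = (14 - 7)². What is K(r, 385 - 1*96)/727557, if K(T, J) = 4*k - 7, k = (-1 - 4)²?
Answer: 31/242519 ≈ 0.00012782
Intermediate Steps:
k = 25 (k = (-5)² = 25)
r = 49 (r = 7² = 49)
K(T, J) = 93 (K(T, J) = 4*25 - 7 = 100 - 7 = 93)
K(r, 385 - 1*96)/727557 = 93/727557 = 93*(1/727557) = 31/242519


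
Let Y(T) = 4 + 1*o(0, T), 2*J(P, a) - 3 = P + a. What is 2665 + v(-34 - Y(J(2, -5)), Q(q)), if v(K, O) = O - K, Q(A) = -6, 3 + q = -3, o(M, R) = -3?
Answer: 2694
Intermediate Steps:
q = -6 (q = -3 - 3 = -6)
J(P, a) = 3/2 + P/2 + a/2 (J(P, a) = 3/2 + (P + a)/2 = 3/2 + (P/2 + a/2) = 3/2 + P/2 + a/2)
Y(T) = 1 (Y(T) = 4 + 1*(-3) = 4 - 3 = 1)
2665 + v(-34 - Y(J(2, -5)), Q(q)) = 2665 + (-6 - (-34 - 1*1)) = 2665 + (-6 - (-34 - 1)) = 2665 + (-6 - 1*(-35)) = 2665 + (-6 + 35) = 2665 + 29 = 2694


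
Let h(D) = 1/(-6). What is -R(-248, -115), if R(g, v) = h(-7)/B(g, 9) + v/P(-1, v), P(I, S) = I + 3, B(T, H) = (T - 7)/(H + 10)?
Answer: 43978/765 ≈ 57.488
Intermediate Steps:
B(T, H) = (-7 + T)/(10 + H)
P(I, S) = 3 + I
h(D) = -⅙
R(g, v) = v/2 - 1/(6*(-7/19 + g/19)) (R(g, v) = -(10 + 9)/(-7 + g)/6 + v/(3 - 1) = -19/(-7 + g)/6 + v/2 = -19/(-7 + g)/6 + v*(½) = -1/(6*(-7/19 + g/19)) + v/2 = v/2 - 1/(6*(-7/19 + g/19)))
-R(-248, -115) = -(-19 + 3*(-115)*(-7 - 248))/(6*(-7 - 248)) = -(-19 + 3*(-115)*(-255))/(6*(-255)) = -(-1)*(-19 + 87975)/(6*255) = -(-1)*87956/(6*255) = -1*(-43978/765) = 43978/765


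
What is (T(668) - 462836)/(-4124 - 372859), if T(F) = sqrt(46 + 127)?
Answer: 462836/376983 - sqrt(173)/376983 ≈ 1.2277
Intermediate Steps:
T(F) = sqrt(173)
(T(668) - 462836)/(-4124 - 372859) = (sqrt(173) - 462836)/(-4124 - 372859) = (-462836 + sqrt(173))/(-376983) = (-462836 + sqrt(173))*(-1/376983) = 462836/376983 - sqrt(173)/376983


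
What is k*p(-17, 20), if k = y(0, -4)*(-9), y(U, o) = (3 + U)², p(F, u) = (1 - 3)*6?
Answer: 972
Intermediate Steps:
p(F, u) = -12 (p(F, u) = -2*6 = -12)
k = -81 (k = (3 + 0)²*(-9) = 3²*(-9) = 9*(-9) = -81)
k*p(-17, 20) = -81*(-12) = 972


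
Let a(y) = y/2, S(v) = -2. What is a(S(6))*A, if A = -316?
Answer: 316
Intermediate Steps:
a(y) = y/2 (a(y) = y*(½) = y/2)
a(S(6))*A = ((½)*(-2))*(-316) = -1*(-316) = 316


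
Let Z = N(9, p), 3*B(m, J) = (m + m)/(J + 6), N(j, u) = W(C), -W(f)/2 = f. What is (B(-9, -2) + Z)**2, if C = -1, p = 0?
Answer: 1/4 ≈ 0.25000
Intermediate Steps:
W(f) = -2*f
N(j, u) = 2 (N(j, u) = -2*(-1) = 2)
B(m, J) = 2*m/(3*(6 + J)) (B(m, J) = ((m + m)/(J + 6))/3 = ((2*m)/(6 + J))/3 = (2*m/(6 + J))/3 = 2*m/(3*(6 + J)))
Z = 2
(B(-9, -2) + Z)**2 = ((2/3)*(-9)/(6 - 2) + 2)**2 = ((2/3)*(-9)/4 + 2)**2 = ((2/3)*(-9)*(1/4) + 2)**2 = (-3/2 + 2)**2 = (1/2)**2 = 1/4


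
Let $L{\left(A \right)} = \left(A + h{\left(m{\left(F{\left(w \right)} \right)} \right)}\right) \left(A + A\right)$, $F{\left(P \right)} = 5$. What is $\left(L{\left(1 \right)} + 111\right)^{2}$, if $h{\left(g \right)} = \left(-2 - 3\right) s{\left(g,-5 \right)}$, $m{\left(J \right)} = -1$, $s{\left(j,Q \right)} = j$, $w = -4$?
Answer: $15129$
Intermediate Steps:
$h{\left(g \right)} = - 5 g$ ($h{\left(g \right)} = \left(-2 - 3\right) g = - 5 g$)
$L{\left(A \right)} = 2 A \left(5 + A\right)$ ($L{\left(A \right)} = \left(A - -5\right) \left(A + A\right) = \left(A + 5\right) 2 A = \left(5 + A\right) 2 A = 2 A \left(5 + A\right)$)
$\left(L{\left(1 \right)} + 111\right)^{2} = \left(2 \cdot 1 \left(5 + 1\right) + 111\right)^{2} = \left(2 \cdot 1 \cdot 6 + 111\right)^{2} = \left(12 + 111\right)^{2} = 123^{2} = 15129$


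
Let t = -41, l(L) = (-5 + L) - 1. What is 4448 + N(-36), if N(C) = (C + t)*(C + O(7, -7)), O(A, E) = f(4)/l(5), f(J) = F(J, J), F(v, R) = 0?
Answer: 7220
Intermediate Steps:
l(L) = -6 + L
f(J) = 0
O(A, E) = 0 (O(A, E) = 0/(-6 + 5) = 0/(-1) = 0*(-1) = 0)
N(C) = C*(-41 + C) (N(C) = (C - 41)*(C + 0) = (-41 + C)*C = C*(-41 + C))
4448 + N(-36) = 4448 - 36*(-41 - 36) = 4448 - 36*(-77) = 4448 + 2772 = 7220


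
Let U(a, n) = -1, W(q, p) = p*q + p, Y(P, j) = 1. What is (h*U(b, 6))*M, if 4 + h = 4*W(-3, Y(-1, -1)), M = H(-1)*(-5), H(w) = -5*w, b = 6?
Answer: -300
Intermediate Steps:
W(q, p) = p + p*q
M = -25 (M = -5*(-1)*(-5) = 5*(-5) = -25)
h = -12 (h = -4 + 4*(1*(1 - 3)) = -4 + 4*(1*(-2)) = -4 + 4*(-2) = -4 - 8 = -12)
(h*U(b, 6))*M = -12*(-1)*(-25) = 12*(-25) = -300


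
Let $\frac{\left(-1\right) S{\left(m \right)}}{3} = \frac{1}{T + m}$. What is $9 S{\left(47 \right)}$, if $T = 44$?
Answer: $- \frac{27}{91} \approx -0.2967$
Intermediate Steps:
$S{\left(m \right)} = - \frac{3}{44 + m}$
$9 S{\left(47 \right)} = 9 \left(- \frac{3}{44 + 47}\right) = 9 \left(- \frac{3}{91}\right) = - \frac{27}{91}$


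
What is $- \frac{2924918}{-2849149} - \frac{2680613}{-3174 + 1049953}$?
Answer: $- \frac{269160182895}{175437020063} \approx -1.5342$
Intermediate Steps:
$- \frac{2924918}{-2849149} - \frac{2680613}{-3174 + 1049953} = \left(-2924918\right) \left(- \frac{1}{2849149}\right) - \frac{2680613}{1046779} = \frac{172054}{167597} - \frac{2680613}{1046779} = - \frac{269160182895}{175437020063}$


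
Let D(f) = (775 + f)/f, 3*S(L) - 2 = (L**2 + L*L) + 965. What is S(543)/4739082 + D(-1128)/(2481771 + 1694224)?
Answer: 463724284742873/11161775863436760 ≈ 0.041546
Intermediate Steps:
S(L) = 967/3 + 2*L**2/3 (S(L) = 2/3 + ((L**2 + L*L) + 965)/3 = 2/3 + ((L**2 + L**2) + 965)/3 = 2/3 + (2*L**2 + 965)/3 = 2/3 + (965 + 2*L**2)/3 = 2/3 + (965/3 + 2*L**2/3) = 967/3 + 2*L**2/3)
D(f) = (775 + f)/f
S(543)/4739082 + D(-1128)/(2481771 + 1694224) = (967/3 + (2/3)*543**2)/4739082 + ((775 - 1128)/(-1128))/(2481771 + 1694224) = (967/3 + (2/3)*294849)*(1/4739082) - 1/1128*(-353)/4175995 = (967/3 + 196566)*(1/4739082) + (353/1128)*(1/4175995) = (590665/3)*(1/4739082) + 353/4710522360 = 590665/14217246 + 353/4710522360 = 463724284742873/11161775863436760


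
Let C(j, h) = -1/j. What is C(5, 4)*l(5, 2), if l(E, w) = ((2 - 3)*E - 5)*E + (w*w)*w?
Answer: 42/5 ≈ 8.4000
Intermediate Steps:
l(E, w) = w³ + E*(-5 - E) (l(E, w) = (-E - 5)*E + w²*w = (-5 - E)*E + w³ = E*(-5 - E) + w³ = w³ + E*(-5 - E))
C(5, 4)*l(5, 2) = (-1/5)*(2³ - 1*5² - 5*5) = (-1*⅕)*(8 - 1*25 - 25) = -(8 - 25 - 25)/5 = -⅕*(-42) = 42/5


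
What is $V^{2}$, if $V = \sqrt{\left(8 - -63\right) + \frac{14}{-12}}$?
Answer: $\frac{419}{6} \approx 69.833$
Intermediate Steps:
$V = \frac{\sqrt{2514}}{6}$ ($V = \sqrt{\left(8 + 63\right) + 14 \left(- \frac{1}{12}\right)} = \sqrt{71 - \frac{7}{6}} = \sqrt{\frac{419}{6}} = \frac{\sqrt{2514}}{6} \approx 8.3566$)
$V^{2} = \left(\frac{\sqrt{2514}}{6}\right)^{2} = \frac{419}{6}$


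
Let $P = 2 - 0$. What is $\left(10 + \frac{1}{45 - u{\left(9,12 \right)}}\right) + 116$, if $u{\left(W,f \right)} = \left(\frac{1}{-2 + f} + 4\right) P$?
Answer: $\frac{23189}{184} \approx 126.03$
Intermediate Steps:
$P = 2$ ($P = 2 + 0 = 2$)
$u{\left(W,f \right)} = 8 + \frac{2}{-2 + f}$ ($u{\left(W,f \right)} = \left(\frac{1}{-2 + f} + 4\right) 2 = \left(4 + \frac{1}{-2 + f}\right) 2 = 8 + \frac{2}{-2 + f}$)
$\left(10 + \frac{1}{45 - u{\left(9,12 \right)}}\right) + 116 = \left(10 + \frac{1}{45 - \frac{2 \left(-7 + 4 \cdot 12\right)}{-2 + 12}}\right) + 116 = \left(10 + \frac{1}{45 - \frac{2 \left(-7 + 48\right)}{10}}\right) + 116 = \left(10 + \frac{1}{45 - 2 \cdot \frac{1}{10} \cdot 41}\right) + 116 = \left(10 + \frac{1}{45 - \frac{41}{5}}\right) + 116 = \left(10 + \frac{1}{\frac{184}{5}}\right) + 116 = \left(10 + \frac{5}{184}\right) + 116 = \frac{1845}{184} + 116 = \frac{23189}{184}$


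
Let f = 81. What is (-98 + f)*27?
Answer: -459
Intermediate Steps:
(-98 + f)*27 = (-98 + 81)*27 = -17*27 = -459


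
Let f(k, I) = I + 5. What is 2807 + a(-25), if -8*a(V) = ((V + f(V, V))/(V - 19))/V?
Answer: 4940329/1760 ≈ 2807.0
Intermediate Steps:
f(k, I) = 5 + I
a(V) = -(5 + 2*V)/(8*V*(-19 + V)) (a(V) = -(V + (5 + V))/(V - 19)/(8*V) = -(5 + 2*V)/(-19 + V)/(8*V) = -(5 + 2*V)/(8*V*(-19 + V)))
2807 + a(-25) = 2807 + (⅛)*(-5 - 2*(-25))/(-25*(-19 - 25)) = 2807 + (⅛)*(-1/25)*(-5 + 50)/(-44) = 2807 + (⅛)*(-1/25)*(-1/44)*45 = 2807 + 9/1760 = 4940329/1760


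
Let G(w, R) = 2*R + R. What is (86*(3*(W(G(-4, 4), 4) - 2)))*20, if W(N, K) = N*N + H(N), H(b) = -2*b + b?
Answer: 670800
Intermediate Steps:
G(w, R) = 3*R
H(b) = -b
W(N, K) = N² - N (W(N, K) = N*N - N = N² - N)
(86*(3*(W(G(-4, 4), 4) - 2)))*20 = (86*(3*((3*4)*(-1 + 3*4) - 2)))*20 = (86*(3*(12*(-1 + 12) - 2)))*20 = (86*(3*(12*11 - 2)))*20 = (86*(3*(132 - 2)))*20 = (86*(3*130))*20 = (86*390)*20 = 33540*20 = 670800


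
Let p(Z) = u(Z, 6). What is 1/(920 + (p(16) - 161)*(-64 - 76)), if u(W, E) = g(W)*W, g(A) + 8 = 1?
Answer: 1/39140 ≈ 2.5549e-5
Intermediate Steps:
g(A) = -7 (g(A) = -8 + 1 = -7)
u(W, E) = -7*W
p(Z) = -7*Z
1/(920 + (p(16) - 161)*(-64 - 76)) = 1/(920 + (-7*16 - 161)*(-64 - 76)) = 1/(920 + (-112 - 161)*(-140)) = 1/(920 - 273*(-140)) = 1/(920 + 38220) = 1/39140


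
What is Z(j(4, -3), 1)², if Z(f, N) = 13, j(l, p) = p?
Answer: 169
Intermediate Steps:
Z(j(4, -3), 1)² = 13² = 169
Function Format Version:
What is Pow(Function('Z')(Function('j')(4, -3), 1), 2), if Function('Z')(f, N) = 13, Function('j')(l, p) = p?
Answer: 169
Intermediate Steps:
Pow(Function('Z')(Function('j')(4, -3), 1), 2) = Pow(13, 2) = 169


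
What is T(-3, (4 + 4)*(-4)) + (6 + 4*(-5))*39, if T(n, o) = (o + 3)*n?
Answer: -459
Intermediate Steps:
T(n, o) = n*(3 + o) (T(n, o) = (3 + o)*n = n*(3 + o))
T(-3, (4 + 4)*(-4)) + (6 + 4*(-5))*39 = -3*(3 + (4 + 4)*(-4)) + (6 + 4*(-5))*39 = -3*(3 + 8*(-4)) + (6 - 20)*39 = -3*(3 - 32) - 14*39 = -3*(-29) - 546 = 87 - 546 = -459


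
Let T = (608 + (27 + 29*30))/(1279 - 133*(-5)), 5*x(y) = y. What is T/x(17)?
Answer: 7525/33048 ≈ 0.22770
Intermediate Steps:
x(y) = y/5
T = 1505/1944 (T = (608 + (27 + 870))/(1279 + 665) = (608 + 897)/1944 = 1505*(1/1944) = 1505/1944 ≈ 0.77418)
T/x(17) = 1505/(1944*(((⅕)*17))) = 1505/(1944*(17/5)) = (1505/1944)*(5/17) = 7525/33048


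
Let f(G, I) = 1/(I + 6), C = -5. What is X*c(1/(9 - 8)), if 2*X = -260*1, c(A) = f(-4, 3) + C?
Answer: 5720/9 ≈ 635.56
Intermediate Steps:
f(G, I) = 1/(6 + I)
c(A) = -44/9 (c(A) = 1/(6 + 3) - 5 = 1/9 - 5 = ⅑ - 5 = -44/9)
X = -130 (X = (-260*1)/2 = (½)*(-260) = -130)
X*c(1/(9 - 8)) = -130*(-44/9) = 5720/9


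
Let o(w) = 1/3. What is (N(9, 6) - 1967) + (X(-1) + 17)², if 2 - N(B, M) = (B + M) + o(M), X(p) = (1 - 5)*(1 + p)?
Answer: -5074/3 ≈ -1691.3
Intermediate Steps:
X(p) = -4 - 4*p (X(p) = -4*(1 + p) = -4 - 4*p)
o(w) = ⅓
N(B, M) = 5/3 - B - M (N(B, M) = 2 - ((B + M) + ⅓) = 2 - (⅓ + B + M) = 2 + (-⅓ - B - M) = 5/3 - B - M)
(N(9, 6) - 1967) + (X(-1) + 17)² = ((5/3 - 1*9 - 1*6) - 1967) + ((-4 - 4*(-1)) + 17)² = ((5/3 - 9 - 6) - 1967) + ((-4 + 4) + 17)² = (-40/3 - 1967) + (0 + 17)² = -5941/3 + 17² = -5941/3 + 289 = -5074/3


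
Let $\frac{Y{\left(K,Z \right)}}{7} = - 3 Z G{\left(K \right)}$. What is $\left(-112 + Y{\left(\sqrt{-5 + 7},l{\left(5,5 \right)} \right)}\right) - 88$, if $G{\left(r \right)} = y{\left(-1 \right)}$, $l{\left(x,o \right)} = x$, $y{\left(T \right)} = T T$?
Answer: $-305$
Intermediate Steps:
$y{\left(T \right)} = T^{2}$
$G{\left(r \right)} = 1$ ($G{\left(r \right)} = \left(-1\right)^{2} = 1$)
$Y{\left(K,Z \right)} = - 21 Z$ ($Y{\left(K,Z \right)} = 7 - 3 Z 1 = 7 \left(- 3 Z\right) = - 21 Z$)
$\left(-112 + Y{\left(\sqrt{-5 + 7},l{\left(5,5 \right)} \right)}\right) - 88 = \left(-112 - 105\right) - 88 = -217 - 88 = -305$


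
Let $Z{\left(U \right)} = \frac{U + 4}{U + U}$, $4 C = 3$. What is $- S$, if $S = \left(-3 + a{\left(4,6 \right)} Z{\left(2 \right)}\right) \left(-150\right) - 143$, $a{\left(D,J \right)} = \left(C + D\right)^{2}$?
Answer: $\frac{76313}{16} \approx 4769.6$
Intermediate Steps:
$C = \frac{3}{4}$ ($C = \frac{1}{4} \cdot 3 = \frac{3}{4} \approx 0.75$)
$a{\left(D,J \right)} = \left(\frac{3}{4} + D\right)^{2}$
$Z{\left(U \right)} = \frac{4 + U}{2 U}$
$S = - \frac{76313}{16}$ ($S = \left(-3 + \frac{\left(3 + 4 \cdot 4\right)^{2}}{16} \frac{4 + 2}{2 \cdot 2}\right) \left(-150\right) - 143 = \left(-3 + \frac{\left(3 + 16\right)^{2}}{16} \cdot \frac{1}{2} \cdot \frac{1}{2} \cdot 6\right) \left(-150\right) - 143 = \left(-3 + \frac{19^{2}}{16} \cdot \frac{3}{2}\right) \left(-150\right) - 143 = \left(-3 + \frac{1}{16} \cdot 361 \cdot \frac{3}{2}\right) \left(-150\right) - 143 = \left(-3 + \frac{361}{16} \cdot \frac{3}{2}\right) \left(-150\right) - 143 = \left(-3 + \frac{1083}{32}\right) \left(-150\right) - 143 = \frac{987}{32} \left(-150\right) - 143 = - \frac{74025}{16} - 143 = - \frac{76313}{16} \approx -4769.6$)
$- S = \left(-1\right) \left(- \frac{76313}{16}\right) = \frac{76313}{16}$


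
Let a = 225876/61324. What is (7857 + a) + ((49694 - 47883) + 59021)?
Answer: 1053127528/15331 ≈ 68693.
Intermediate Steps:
a = 56469/15331 (a = 225876*(1/61324) = 56469/15331 ≈ 3.6833)
(7857 + a) + ((49694 - 47883) + 59021) = (7857 + 56469/15331) + ((49694 - 47883) + 59021) = 120512136/15331 + (1811 + 59021) = 120512136/15331 + 60832 = 1053127528/15331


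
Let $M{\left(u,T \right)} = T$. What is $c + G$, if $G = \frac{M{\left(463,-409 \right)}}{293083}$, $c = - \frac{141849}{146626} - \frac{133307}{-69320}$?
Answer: $\frac{1421322917593893}{1489464558624280} \approx 0.95425$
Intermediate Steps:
$c = \frac{4856649751}{5082057160}$ ($c = \left(-141849\right) \frac{1}{146626} - - \frac{133307}{69320} = - \frac{141849}{146626} + \frac{133307}{69320} = \frac{4856649751}{5082057160} \approx 0.95565$)
$G = - \frac{409}{293083} \approx -0.0013955$
$c + G = \frac{4856649751}{5082057160} - \frac{409}{293083} = \frac{1421322917593893}{1489464558624280}$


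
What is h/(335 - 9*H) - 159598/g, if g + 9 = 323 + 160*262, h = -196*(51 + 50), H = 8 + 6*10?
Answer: 395927809/5849409 ≈ 67.687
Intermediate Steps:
H = 68 (H = 8 + 60 = 68)
h = -19796 (h = -196*101 = -19796)
g = 42234 (g = -9 + (323 + 160*262) = -9 + (323 + 41920) = -9 + 42243 = 42234)
h/(335 - 9*H) - 159598/g = -19796/(335 - 9*68) - 159598/42234 = -19796/(335 - 612) - 159598*1/42234 = -19796/(-277) - 79799/21117 = -19796*(-1/277) - 79799/21117 = 19796/277 - 79799/21117 = 395927809/5849409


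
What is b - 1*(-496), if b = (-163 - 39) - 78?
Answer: 216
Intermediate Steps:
b = -280 (b = -202 - 78 = -280)
b - 1*(-496) = -280 - 1*(-496) = -280 + 496 = 216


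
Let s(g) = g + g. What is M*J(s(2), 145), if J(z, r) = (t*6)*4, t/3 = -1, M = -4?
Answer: 288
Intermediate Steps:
s(g) = 2*g
t = -3 (t = 3*(-1) = -3)
J(z, r) = -72 (J(z, r) = -3*6*4 = -18*4 = -72)
M*J(s(2), 145) = -4*(-72) = 288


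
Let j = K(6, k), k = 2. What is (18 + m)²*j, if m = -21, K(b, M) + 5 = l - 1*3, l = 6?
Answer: -18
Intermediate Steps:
K(b, M) = -2 (K(b, M) = -5 + (6 - 1*3) = -5 + (6 - 3) = -5 + 3 = -2)
j = -2
(18 + m)²*j = (18 - 21)²*(-2) = (-3)²*(-2) = 9*(-2) = -18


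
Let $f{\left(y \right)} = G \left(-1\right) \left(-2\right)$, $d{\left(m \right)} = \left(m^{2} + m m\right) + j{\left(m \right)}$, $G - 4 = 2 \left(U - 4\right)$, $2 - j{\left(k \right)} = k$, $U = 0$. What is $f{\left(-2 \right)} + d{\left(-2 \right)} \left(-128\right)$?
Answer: $-1544$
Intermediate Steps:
$j{\left(k \right)} = 2 - k$
$G = -4$ ($G = 4 + 2 \left(0 - 4\right) = 4 + 2 \left(-4\right) = 4 - 8 = -4$)
$d{\left(m \right)} = 2 - m + 2 m^{2}$ ($d{\left(m \right)} = \left(m^{2} + m m\right) - \left(-2 + m\right) = \left(m^{2} + m^{2}\right) - \left(-2 + m\right) = 2 m^{2} - \left(-2 + m\right) = 2 - m + 2 m^{2}$)
$f{\left(y \right)} = -8$ ($f{\left(y \right)} = \left(-4\right) \left(-1\right) \left(-2\right) = 4 \left(-2\right) = -8$)
$f{\left(-2 \right)} + d{\left(-2 \right)} \left(-128\right) = -8 + \left(2 - -2 + 2 \left(-2\right)^{2}\right) \left(-128\right) = -8 + \left(2 + 2 + 2 \cdot 4\right) \left(-128\right) = -8 + \left(2 + 2 + 8\right) \left(-128\right) = -8 + 12 \left(-128\right) = -8 - 1536 = -1544$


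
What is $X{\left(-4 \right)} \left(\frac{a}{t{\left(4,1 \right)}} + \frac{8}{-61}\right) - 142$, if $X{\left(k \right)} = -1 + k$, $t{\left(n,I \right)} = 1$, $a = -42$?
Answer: $\frac{4188}{61} \approx 68.656$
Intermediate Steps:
$X{\left(-4 \right)} \left(\frac{a}{t{\left(4,1 \right)}} + \frac{8}{-61}\right) - 142 = \left(-1 - 4\right) \left(- \frac{42}{1} + \frac{8}{-61}\right) - 142 = - 5 \left(\left(-42\right) 1 + 8 \left(- \frac{1}{61}\right)\right) - 142 = - 5 \left(-42 - \frac{8}{61}\right) - 142 = \left(-5\right) \left(- \frac{2570}{61}\right) - 142 = \frac{12850}{61} - 142 = \frac{4188}{61}$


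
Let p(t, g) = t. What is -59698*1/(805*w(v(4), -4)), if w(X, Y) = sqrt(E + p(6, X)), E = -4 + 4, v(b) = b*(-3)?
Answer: -29849*sqrt(6)/2415 ≈ -30.275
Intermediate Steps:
v(b) = -3*b
E = 0
w(X, Y) = sqrt(6) (w(X, Y) = sqrt(0 + 6) = sqrt(6))
-59698*1/(805*w(v(4), -4)) = -59698*sqrt(6)/4830 = -29849*sqrt(6)/2415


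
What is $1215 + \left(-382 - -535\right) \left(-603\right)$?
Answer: $-91044$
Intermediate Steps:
$1215 + \left(-382 - -535\right) \left(-603\right) = 1215 + \left(-382 + 535\right) \left(-603\right) = 1215 + 153 \left(-603\right) = 1215 - 92259 = -91044$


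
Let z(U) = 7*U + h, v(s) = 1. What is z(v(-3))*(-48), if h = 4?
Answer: -528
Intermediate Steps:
z(U) = 4 + 7*U (z(U) = 7*U + 4 = 4 + 7*U)
z(v(-3))*(-48) = (4 + 7*1)*(-48) = (4 + 7)*(-48) = 11*(-48) = -528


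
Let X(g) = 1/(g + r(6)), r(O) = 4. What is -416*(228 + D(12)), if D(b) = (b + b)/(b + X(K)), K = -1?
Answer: -3539328/37 ≈ -95658.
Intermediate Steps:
X(g) = 1/(4 + g) (X(g) = 1/(g + 4) = 1/(4 + g))
D(b) = 2*b/(⅓ + b) (D(b) = (b + b)/(b + 1/(4 - 1)) = (2*b)/(b + 1/3) = (2*b)/(b + ⅓) = (2*b)/(⅓ + b) = 2*b/(⅓ + b))
-416*(228 + D(12)) = -416*(228 + 6*12/(1 + 3*12)) = -416*(228 + 6*12/(1 + 36)) = -416*(228 + 6*12/37) = -416*(228 + 6*12*(1/37)) = -416*(228 + 72/37) = -416*8508/37 = -3539328/37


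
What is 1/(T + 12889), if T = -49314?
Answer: -1/36425 ≈ -2.7454e-5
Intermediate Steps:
1/(T + 12889) = 1/(-49314 + 12889) = 1/(-36425) = -1/36425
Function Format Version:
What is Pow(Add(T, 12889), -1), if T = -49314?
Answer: Rational(-1, 36425) ≈ -2.7454e-5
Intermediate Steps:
Pow(Add(T, 12889), -1) = Pow(Add(-49314, 12889), -1) = Pow(-36425, -1) = Rational(-1, 36425)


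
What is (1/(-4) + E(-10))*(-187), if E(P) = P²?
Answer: -74613/4 ≈ -18653.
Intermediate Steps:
(1/(-4) + E(-10))*(-187) = (1/(-4) + (-10)²)*(-187) = (-¼ + 100)*(-187) = (399/4)*(-187) = -74613/4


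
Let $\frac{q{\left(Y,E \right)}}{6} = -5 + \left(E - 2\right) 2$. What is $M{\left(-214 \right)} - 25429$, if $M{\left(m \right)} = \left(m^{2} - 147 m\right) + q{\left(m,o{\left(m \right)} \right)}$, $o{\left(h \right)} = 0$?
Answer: $51771$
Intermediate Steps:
$q{\left(Y,E \right)} = -54 + 12 E$ ($q{\left(Y,E \right)} = 6 \left(-5 + \left(E - 2\right) 2\right) = 6 \left(-5 + \left(-2 + E\right) 2\right) = 6 \left(-5 + \left(-4 + 2 E\right)\right) = 6 \left(-9 + 2 E\right) = -54 + 12 E$)
$M{\left(m \right)} = -54 + m^{2} - 147 m$ ($M{\left(m \right)} = \left(m^{2} - 147 m\right) + \left(-54 + 12 \cdot 0\right) = \left(m^{2} - 147 m\right) + \left(-54 + 0\right) = \left(m^{2} - 147 m\right) - 54 = -54 + m^{2} - 147 m$)
$M{\left(-214 \right)} - 25429 = \left(-54 + \left(-214\right)^{2} - -31458\right) - 25429 = \left(-54 + 45796 + 31458\right) - 25429 = 77200 - 25429 = 51771$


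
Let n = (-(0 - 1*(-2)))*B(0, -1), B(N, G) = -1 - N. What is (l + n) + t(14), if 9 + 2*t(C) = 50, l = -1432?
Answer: -2819/2 ≈ -1409.5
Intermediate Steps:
t(C) = 41/2 (t(C) = -9/2 + (½)*50 = -9/2 + 25 = 41/2)
n = 2 (n = (-(0 - 1*(-2)))*(-1 - 1*0) = (-(0 + 2))*(-1 + 0) = -1*2*(-1) = -2*(-1) = 2)
(l + n) + t(14) = (-1432 + 2) + 41/2 = -1430 + 41/2 = -2819/2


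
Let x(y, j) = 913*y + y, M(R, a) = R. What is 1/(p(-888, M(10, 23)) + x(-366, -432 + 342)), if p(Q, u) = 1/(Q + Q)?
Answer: -1776/594114625 ≈ -2.9893e-6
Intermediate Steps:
p(Q, u) = 1/(2*Q)
x(y, j) = 914*y
1/(p(-888, M(10, 23)) + x(-366, -432 + 342)) = 1/((½)/(-888) + 914*(-366)) = 1/((½)*(-1/888) - 334524) = 1/(-1/1776 - 334524) = 1/(-594114625/1776) = -1776/594114625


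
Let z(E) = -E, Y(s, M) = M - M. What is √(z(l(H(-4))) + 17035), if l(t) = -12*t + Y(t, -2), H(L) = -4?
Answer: √16987 ≈ 130.33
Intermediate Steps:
Y(s, M) = 0
l(t) = -12*t (l(t) = -12*t + 0 = -12*t)
√(z(l(H(-4))) + 17035) = √(-(-12)*(-4) + 17035) = √(-1*48 + 17035) = √(-48 + 17035) = √16987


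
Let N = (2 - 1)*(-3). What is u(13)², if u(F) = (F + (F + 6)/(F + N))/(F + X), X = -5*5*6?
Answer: 22201/1876900 ≈ 0.011829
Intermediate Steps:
N = -3 (N = 1*(-3) = -3)
X = -150 (X = -25*6 = -150)
u(F) = (F + (6 + F)/(-3 + F))/(-150 + F) (u(F) = (F + (F + 6)/(F - 3))/(F - 150) = (F + (6 + F)/(-3 + F))/(-150 + F))
u(13)² = ((6 + 13² - 2*13)/(450 + 13² - 153*13))² = ((6 + 169 - 26)/(450 + 169 - 1989))² = (149/(-1370))² = (-1/1370*149)² = (-149/1370)² = 22201/1876900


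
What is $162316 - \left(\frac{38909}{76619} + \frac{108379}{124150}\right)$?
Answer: $\frac{1543977049893649}{9512248850} \approx 1.6231 \cdot 10^{5}$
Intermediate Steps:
$162316 - \left(\frac{38909}{76619} + \frac{108379}{124150}\right) = 162316 - \frac{13134442951}{9512248850} = \frac{1543977049893649}{9512248850}$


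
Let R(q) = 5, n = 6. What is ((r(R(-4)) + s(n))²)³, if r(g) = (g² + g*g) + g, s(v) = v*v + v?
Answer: 832972004929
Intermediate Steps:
s(v) = v + v² (s(v) = v² + v = v + v²)
r(g) = g + 2*g² (r(g) = (g² + g²) + g = 2*g² + g = g + 2*g²)
((r(R(-4)) + s(n))²)³ = ((5*(1 + 2*5) + 6*(1 + 6))²)³ = ((5*(1 + 10) + 6*7)²)³ = ((5*11 + 42)²)³ = ((55 + 42)²)³ = (97²)³ = 9409³ = 832972004929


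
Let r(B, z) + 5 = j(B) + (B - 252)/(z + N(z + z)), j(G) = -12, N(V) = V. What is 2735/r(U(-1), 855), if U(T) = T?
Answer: -7015275/43858 ≈ -159.95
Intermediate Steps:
r(B, z) = -17 + (-252 + B)/(3*z) (r(B, z) = -5 + (-12 + (B - 252)/(z + (z + z))) = -5 + (-12 + (-252 + B)/(z + 2*z)) = -5 + (-12 + (-252 + B)/((3*z))) = -5 + (-12 + (-252 + B)*(1/(3*z))) = -5 + (-12 + (-252 + B)/(3*z)) = -17 + (-252 + B)/(3*z))
2735/r(U(-1), 855) = 2735/(((⅓)*(-252 - 1 - 51*855)/855)) = 2735/(((⅓)*(1/855)*(-252 - 1 - 43605))) = 2735/(((⅓)*(1/855)*(-43858))) = 2735/(-43858/2565) = 2735*(-2565/43858) = -7015275/43858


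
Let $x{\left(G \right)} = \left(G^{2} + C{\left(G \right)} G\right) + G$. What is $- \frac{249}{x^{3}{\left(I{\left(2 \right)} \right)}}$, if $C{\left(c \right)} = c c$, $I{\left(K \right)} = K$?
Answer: $- \frac{249}{2744} \approx -0.090743$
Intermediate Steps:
$C{\left(c \right)} = c^{2}$
$x{\left(G \right)} = G + G^{2} + G^{3}$ ($x{\left(G \right)} = \left(G^{2} + G^{2} G\right) + G = \left(G^{2} + G^{3}\right) + G = G + G^{2} + G^{3}$)
$- \frac{249}{x^{3}{\left(I{\left(2 \right)} \right)}} = - \frac{249}{\left(2 \left(1 + 2 + 2^{2}\right)\right)^{3}} = - \frac{249}{\left(2 \left(1 + 2 + 4\right)\right)^{3}} = - \frac{249}{\left(2 \cdot 7\right)^{3}} = - \frac{249}{14^{3}} = - \frac{249}{2744}$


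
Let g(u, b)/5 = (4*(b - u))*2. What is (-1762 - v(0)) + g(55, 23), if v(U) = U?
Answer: -3042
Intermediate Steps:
g(u, b) = -40*u + 40*b (g(u, b) = 5*((4*(b - u))*2) = 5*((-4*u + 4*b)*2) = 5*(-8*u + 8*b) = -40*u + 40*b)
(-1762 - v(0)) + g(55, 23) = (-1762 - 1*0) + (-40*55 + 40*23) = (-1762 + 0) + (-2200 + 920) = -1762 - 1280 = -3042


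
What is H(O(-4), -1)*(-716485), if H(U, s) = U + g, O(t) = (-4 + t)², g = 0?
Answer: -45855040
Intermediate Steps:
H(U, s) = U (H(U, s) = U + 0 = U)
H(O(-4), -1)*(-716485) = (-4 - 4)²*(-716485) = (-8)²*(-716485) = 64*(-716485) = -45855040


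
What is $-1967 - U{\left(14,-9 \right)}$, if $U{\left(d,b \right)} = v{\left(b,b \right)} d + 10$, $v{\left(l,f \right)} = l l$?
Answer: $-3111$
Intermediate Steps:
$v{\left(l,f \right)} = l^{2}$
$U{\left(d,b \right)} = 10 + d b^{2}$ ($U{\left(d,b \right)} = b^{2} d + 10 = d b^{2} + 10 = 10 + d b^{2}$)
$-1967 - U{\left(14,-9 \right)} = -1967 - \left(10 + 14 \left(-9\right)^{2}\right) = -1967 - \left(10 + 14 \cdot 81\right) = -1967 - \left(10 + 1134\right) = -1967 - 1144 = -3111$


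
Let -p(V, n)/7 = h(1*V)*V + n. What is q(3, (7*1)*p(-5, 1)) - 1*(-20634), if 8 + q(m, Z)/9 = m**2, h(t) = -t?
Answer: 20643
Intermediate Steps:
p(V, n) = -7*n + 7*V**2 (p(V, n) = -7*((-V)*V + n) = -7*(-V**2 + n) = -7*(n - V**2) = -7*n + 7*V**2)
q(m, Z) = -72 + 9*m**2
q(3, (7*1)*p(-5, 1)) - 1*(-20634) = (-72 + 9*3**2) - 1*(-20634) = (-72 + 9*9) + 20634 = (-72 + 81) + 20634 = 9 + 20634 = 20643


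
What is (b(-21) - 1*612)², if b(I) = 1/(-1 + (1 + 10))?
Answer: 37442161/100 ≈ 3.7442e+5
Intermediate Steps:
b(I) = ⅒ (b(I) = 1/(-1 + 11) = 1/10 = ⅒)
(b(-21) - 1*612)² = (⅒ - 1*612)² = (⅒ - 612)² = (-6119/10)² = 37442161/100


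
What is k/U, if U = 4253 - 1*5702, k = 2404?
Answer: -2404/1449 ≈ -1.6591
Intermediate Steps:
U = -1449 (U = 4253 - 5702 = -1449)
k/U = 2404/(-1449) = 2404*(-1/1449) = -2404/1449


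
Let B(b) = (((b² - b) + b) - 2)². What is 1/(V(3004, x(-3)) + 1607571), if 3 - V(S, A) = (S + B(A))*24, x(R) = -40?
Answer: -1/59751018 ≈ -1.6736e-8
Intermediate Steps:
B(b) = (-2 + b²)² (B(b) = (b² - 2)² = (-2 + b²)²)
V(S, A) = 3 - 24*S - 24*(-2 + A²)² (V(S, A) = 3 - (S + (-2 + A²)²)*24 = 3 - (24*S + 24*(-2 + A²)²) = 3 + (-24*S - 24*(-2 + A²)²) = 3 - 24*S - 24*(-2 + A²)²)
1/(V(3004, x(-3)) + 1607571) = 1/((3 - 24*3004 - 24*(-2 + (-40)²)²) + 1607571) = 1/((3 - 72096 - 24*(-2 + 1600)²) + 1607571) = 1/((3 - 72096 - 24*1598²) + 1607571) = 1/((3 - 72096 - 24*2553604) + 1607571) = 1/((3 - 72096 - 61286496) + 1607571) = 1/(-61358589 + 1607571) = 1/(-59751018) = -1/59751018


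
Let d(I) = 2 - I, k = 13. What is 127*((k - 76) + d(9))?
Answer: -8890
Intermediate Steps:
127*((k - 76) + d(9)) = 127*((13 - 76) + (2 - 1*9)) = 127*(-63 + (2 - 9)) = 127*(-63 - 7) = 127*(-70) = -8890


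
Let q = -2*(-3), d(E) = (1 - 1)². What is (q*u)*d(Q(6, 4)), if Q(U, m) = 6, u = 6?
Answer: 0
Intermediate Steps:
d(E) = 0 (d(E) = 0² = 0)
q = 6
(q*u)*d(Q(6, 4)) = (6*6)*0 = 36*0 = 0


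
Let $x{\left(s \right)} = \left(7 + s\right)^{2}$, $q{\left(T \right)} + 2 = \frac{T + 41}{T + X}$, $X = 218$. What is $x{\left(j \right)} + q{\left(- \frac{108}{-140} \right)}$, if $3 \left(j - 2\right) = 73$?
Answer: $\frac{76445332}{68913} \approx 1109.3$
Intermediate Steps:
$j = \frac{79}{3}$ ($j = 2 + \frac{1}{3} \cdot 73 = 2 + \frac{73}{3} = \frac{79}{3} \approx 26.333$)
$q{\left(T \right)} = -2 + \frac{41 + T}{218 + T}$ ($q{\left(T \right)} = -2 + \frac{T + 41}{T + 218} = -2 + \frac{41 + T}{218 + T}$)
$x{\left(j \right)} + q{\left(- \frac{108}{-140} \right)} = \left(7 + \frac{79}{3}\right)^{2} + \frac{-395 - - \frac{108}{-140}}{218 - \frac{108}{-140}} = \left(\frac{100}{3}\right)^{2} + \frac{-395 - \left(-108\right) \left(- \frac{1}{140}\right)}{218 - - \frac{27}{35}} = \frac{10000}{9} + \frac{-395 - \frac{27}{35}}{218 + \frac{27}{35}} = \frac{10000}{9} + \frac{-395 - \frac{27}{35}}{\frac{7657}{35}} = \frac{10000}{9} + \frac{35}{7657} \left(- \frac{13852}{35}\right) = \frac{10000}{9} - \frac{13852}{7657} = \frac{76445332}{68913}$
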